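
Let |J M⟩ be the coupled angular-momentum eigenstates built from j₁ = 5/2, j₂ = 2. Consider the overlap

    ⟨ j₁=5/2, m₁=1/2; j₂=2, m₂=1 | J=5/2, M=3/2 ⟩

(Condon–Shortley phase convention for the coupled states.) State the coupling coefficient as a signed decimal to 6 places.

-0.414039

triangle: 2!*3!*2!/8! = 24/40320
(j±m)!: 3!*2!*3!*1!*4!*1! = 1728
prefactor² = (2J+1)*Δ*N² = 216/35
  k=1: −1/(1!*1!*1!*2!*2!*0!) = -1/4
  k=2: +1/(2!*0!*0!*1!*3!*1!) = 1/12
Σ = -1/6  ⇒  CG² = 216/35*(-1/6)² = 6/35
CG = −√(6/35) = -0.414039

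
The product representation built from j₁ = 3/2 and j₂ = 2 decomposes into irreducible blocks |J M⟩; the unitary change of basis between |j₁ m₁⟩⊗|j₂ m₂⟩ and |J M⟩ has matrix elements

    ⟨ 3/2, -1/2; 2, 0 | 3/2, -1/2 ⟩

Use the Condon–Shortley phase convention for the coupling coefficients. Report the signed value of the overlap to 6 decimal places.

-0.447214

triangle: 2!*1!*2!/6! = 4/720
(j±m)!: 1!*2!*2!*2!*1!*2! = 16
prefactor² = (2J+1)*Δ*N² = 16/45
  k=1: −1/(1!*1!*1!*1!*0!*1!) = -1
  k=2: +1/(2!*0!*0!*0!*1!*2!) = 1/4
Σ = -3/4  ⇒  CG² = 16/45*(-3/4)² = 1/5
CG = −√(1/5) = -0.447214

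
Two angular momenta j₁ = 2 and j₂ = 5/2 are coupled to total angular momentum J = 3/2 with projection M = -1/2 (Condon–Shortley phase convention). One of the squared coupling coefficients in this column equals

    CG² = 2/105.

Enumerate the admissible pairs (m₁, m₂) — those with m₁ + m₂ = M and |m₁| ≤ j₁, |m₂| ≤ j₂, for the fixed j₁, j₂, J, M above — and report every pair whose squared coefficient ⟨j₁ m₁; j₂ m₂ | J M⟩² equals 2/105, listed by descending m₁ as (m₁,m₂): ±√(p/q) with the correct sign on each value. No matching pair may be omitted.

Admissible pairs with m₁+m₂ = M = -1/2: (-2,3/2), (-1,1/2), (0,-1/2), (1,-3/2), (2,-5/2)
  (m₁,m₂)=(2,-5/2): CG² = 8/21, CG = +√(8/21)
  (m₁,m₂)=(1,-3/2): CG² = 2/105, CG = −√(2/105)   ← matches the target
  (m₁,m₂)=(0,-1/2): CG² = 2/35, CG = −√(2/35)
  (m₁,m₂)=(-1,1/2): CG² = 5/21, CG = +√(5/21)
  (m₁,m₂)=(-2,3/2): CG² = 32/105, CG = −√(32/105)
Pairs with CG² = 2/105: (1,-3/2): −√(2/105)

(1,-3/2): −√(2/105)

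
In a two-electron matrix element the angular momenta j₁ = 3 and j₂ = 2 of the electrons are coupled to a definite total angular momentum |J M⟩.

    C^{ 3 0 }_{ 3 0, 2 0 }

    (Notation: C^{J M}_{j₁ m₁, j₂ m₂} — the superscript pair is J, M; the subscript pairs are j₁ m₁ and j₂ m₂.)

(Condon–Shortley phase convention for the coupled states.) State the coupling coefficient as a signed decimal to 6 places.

-0.516398

triangle: 2!*4!*2!/9! = 96/362880
(j±m)!: 3!*3!*2!*2!*3!*3! = 5184
prefactor² = (2J+1)*Δ*N² = 48/5
  k=0: +1/(0!*2!*3!*2!*1!*0!) = 1/24
  k=1: −1/(1!*1!*2!*1!*2!*1!) = -1/4
  k=2: +1/(2!*0!*1!*0!*3!*2!) = 1/24
Σ = -1/6  ⇒  CG² = 48/5*(-1/6)² = 4/15
CG = −√(4/15) = -0.516398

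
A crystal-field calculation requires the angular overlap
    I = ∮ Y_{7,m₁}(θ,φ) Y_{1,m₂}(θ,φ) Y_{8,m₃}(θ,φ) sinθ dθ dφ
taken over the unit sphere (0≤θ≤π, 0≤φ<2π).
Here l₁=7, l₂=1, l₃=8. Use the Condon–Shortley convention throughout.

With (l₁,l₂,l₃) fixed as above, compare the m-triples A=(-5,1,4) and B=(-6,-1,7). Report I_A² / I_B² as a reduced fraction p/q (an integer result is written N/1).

2/35

Shared (l₁,l₂,l₃)=(7,1,8): N and (l;000)² cancel in I_A²/I_B².
A: Δ = 0!·14!·2!/17! = 1/2040; Racah Σ t=0..0: t=0:+1/1916006400 = 1/1916006400; ⇒ 3j(7 1 8; -5 1 4)² = 1/340, sgn +1
B: Δ = 0!·14!·2!/17! = 1/2040; Racah Σ t=0..0: t=0:+1/12454041600 = 1/12454041600; ⇒ 3j(7 1 8; -6 -1 7)² = 7/136, sgn -1
I_A²/I_B² = (1/340)/(7/136) = 2/35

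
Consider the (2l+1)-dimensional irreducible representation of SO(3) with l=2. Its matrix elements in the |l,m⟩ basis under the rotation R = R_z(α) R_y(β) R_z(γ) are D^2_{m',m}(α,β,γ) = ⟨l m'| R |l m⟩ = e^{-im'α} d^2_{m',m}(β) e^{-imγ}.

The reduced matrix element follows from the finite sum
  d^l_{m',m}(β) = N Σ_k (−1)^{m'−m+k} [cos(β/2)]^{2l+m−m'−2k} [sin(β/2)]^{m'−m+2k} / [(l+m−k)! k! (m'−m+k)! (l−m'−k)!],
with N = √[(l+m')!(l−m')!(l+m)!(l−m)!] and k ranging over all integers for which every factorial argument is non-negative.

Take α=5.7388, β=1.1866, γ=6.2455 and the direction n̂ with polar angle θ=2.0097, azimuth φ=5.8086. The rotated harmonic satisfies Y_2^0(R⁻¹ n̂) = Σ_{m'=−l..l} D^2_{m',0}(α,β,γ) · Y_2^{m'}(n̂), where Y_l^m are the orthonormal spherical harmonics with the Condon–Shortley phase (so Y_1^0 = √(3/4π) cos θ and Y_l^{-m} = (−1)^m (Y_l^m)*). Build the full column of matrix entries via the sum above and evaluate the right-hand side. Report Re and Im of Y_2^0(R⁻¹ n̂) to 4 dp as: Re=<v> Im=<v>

Need the full column D^2_{m',0} for m'=−2..2 at α=5.7388, β=1.1866, γ=6.2455.
cos(β/2)=0.829100, sin(β/2)=0.559100
d^2_{-2,0}: single k=2 term ⇒ +0.526343;  D = +0.243999-0.466370i
d^2_{-1,0}: k∈[1..2] ⇒ +0.780524 -0.354937 = +0.425587;  D = +0.364066-0.220408i
d^2_{0,0}: k∈[0..2] ⇒ +0.472529 -0.859514 +0.097714 = -0.289272;  D = -0.289272+0.000000i
d^2_{1,0}: k∈[0..1] ⇒ -0.780524 +0.354937 = -0.425587;  D = -0.364066-0.220408i
d^2_{2,0}: single k=0 term ⇒ +0.526343;  D = +0.243999+0.466370i
Y_2^{m'}(θ=2.0097,φ=5.8086) and Σ D·Y over m':
  (+0.2440-0.4664i)·(+0.1843+0.2573i)  (+0.3641-0.2204i)·(-0.2643-0.1358i)  (-0.2893+0.0000i)·(-0.1445+0.0000i)  (-0.3641-0.2204i)·(+0.2643-0.1358i)  (+0.2440+0.4664i)·(+0.1843-0.2573i)
Y_2^0(R⁻¹ n̂) = +0.119432+0.000000i

Re=0.1194 Im=0.0000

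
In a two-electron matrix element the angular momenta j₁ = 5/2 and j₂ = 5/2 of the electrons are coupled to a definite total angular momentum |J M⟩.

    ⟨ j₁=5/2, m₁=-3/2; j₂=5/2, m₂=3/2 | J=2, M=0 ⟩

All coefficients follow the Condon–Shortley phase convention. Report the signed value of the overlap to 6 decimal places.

triangle: 3!·2!·2!/8! = 24/40320
(j±m)!: 1!·4!·4!·1!·2!·2! = 2304
prefactor² = (2J+1)·Δ·N² = 48/7
  k=2: +1/(2!·1!·2!·2!·0!·0!) = 1/8
  k=3: −1/(3!·0!·1!·1!·1!·1!) = -1/6
Σ = -1/24  ⇒  CG² = 48/7·(-1/24)² = 1/84
CG = −√(1/84) = -0.109109

−√(1/84) = -0.109109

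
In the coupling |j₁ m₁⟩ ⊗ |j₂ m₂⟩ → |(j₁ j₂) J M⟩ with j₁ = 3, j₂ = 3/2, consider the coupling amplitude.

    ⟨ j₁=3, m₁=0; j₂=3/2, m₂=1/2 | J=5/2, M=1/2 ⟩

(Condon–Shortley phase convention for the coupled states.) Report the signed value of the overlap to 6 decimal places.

-0.414039

√[6·2!4!1!/8! · 3!3!2!1!3!2!] = √(216/35)
  +(−1)^1/∏(1,1,2,1,2,0)! = -1/4  (running -1/4)
  +(−1)^2/∏(2,0,1,0,3,1)! = 1/12  (running -1/6)
⟨..|..⟩ = √(216/35)·(-1/6) = -0.414039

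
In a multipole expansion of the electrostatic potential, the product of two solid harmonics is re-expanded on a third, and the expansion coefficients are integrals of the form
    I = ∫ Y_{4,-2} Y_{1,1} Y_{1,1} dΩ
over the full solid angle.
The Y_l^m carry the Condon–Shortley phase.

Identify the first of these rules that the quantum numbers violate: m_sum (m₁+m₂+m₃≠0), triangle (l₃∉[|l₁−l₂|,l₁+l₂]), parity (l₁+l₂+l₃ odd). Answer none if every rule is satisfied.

triangle

m₁+m₂+m₃ = -2 + 1 + 1 = 0  ✓
triangle: need |l₁−l₂| ≤ l₃ ≤ l₁+l₂ = [3,5]; l₃=1 is outside  ✗
parity: l₁+l₂+l₃ = 6 is even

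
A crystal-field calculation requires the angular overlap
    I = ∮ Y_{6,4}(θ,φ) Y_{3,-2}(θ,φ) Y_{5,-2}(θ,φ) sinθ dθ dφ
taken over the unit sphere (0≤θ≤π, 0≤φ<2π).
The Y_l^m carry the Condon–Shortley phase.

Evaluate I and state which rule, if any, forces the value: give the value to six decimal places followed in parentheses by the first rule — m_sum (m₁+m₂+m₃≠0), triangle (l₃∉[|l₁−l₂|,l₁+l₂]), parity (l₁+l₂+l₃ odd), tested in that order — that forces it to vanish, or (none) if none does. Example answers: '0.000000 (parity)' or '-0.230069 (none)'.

0.088266 (none)

Rules hold: Σm=0, L=14 even, 3≤5≤9.
N = 13·7·11 = 1001
Δ = 4!·8!·2!/15! = 1/675675
Racah Σ t=1..3: t=1:−1/8640 t=2:+1/2304 t=3:−1/8640 = 7/34560
⇒ 3j(6 3 5; 0 0 0)² = 7/429, sgn -1
Racah Σ t=0..1: t=0:+1/34560 t=1:−1/60480 = 1/80640
⇒ 3j(6 3 5; 4 -2 -2)² = 6/1001, sgn -1
4πI² = N·(3j₀)²·(3jₘ)² = 14/143
I = +1·√(0.0979021/4π) = 0.08826552
No selection rule forces the value: the integral is nonzero (none).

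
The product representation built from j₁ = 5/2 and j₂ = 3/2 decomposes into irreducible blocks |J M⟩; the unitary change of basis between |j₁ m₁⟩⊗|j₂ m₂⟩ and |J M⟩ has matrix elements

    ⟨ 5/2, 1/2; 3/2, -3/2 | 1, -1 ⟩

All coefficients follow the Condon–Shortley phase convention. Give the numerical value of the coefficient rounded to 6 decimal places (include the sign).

+√(1/20) ≈ +0.223607

j₁+j₂−J=3  J+j₁−j₂=2  J−j₁+j₂=0  j₁+j₂+J+1=6
(j₁±m₁, j₂±m₂, J±M) = (3,2,0,3,0,2)
P² = 36/5
sum k=0..0:
  [0] +1/12 = 1/12
S = 1/12
C² = P²·S² = 1/20 ; C = +0.223607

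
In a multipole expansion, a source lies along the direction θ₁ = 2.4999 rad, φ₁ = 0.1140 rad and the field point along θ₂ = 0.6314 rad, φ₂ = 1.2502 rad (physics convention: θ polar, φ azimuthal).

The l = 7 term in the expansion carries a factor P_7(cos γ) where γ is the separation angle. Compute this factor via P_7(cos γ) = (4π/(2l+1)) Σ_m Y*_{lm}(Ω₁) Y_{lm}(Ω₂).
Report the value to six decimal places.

Term-by-term m-sum for l=7 (normalisation 4π/15 = 0.837758):
  m=-7: (0.009609, 0.009854) × (-0.009760, -0.007786) = (-0.000017, -0.000171)  (running Σ = (-0.000017, -0.000171))
  m=-6: (-0.053418, -0.043552) × (0.022072, -0.059948) = (-0.003790, 0.002241)  (running Σ = (-0.003807, 0.002070))
  m=-5: (0.174261, 0.111696) × (0.196326, 0.006321) = (0.033506, 0.023030)  (running Σ = (0.029699, 0.025100))
  m=-4: (-0.361940, -0.177523) × (0.111895, 0.377154) = (0.026454, -0.156371)  (running Σ = (0.056153, -0.131271))
  m=-3: (0.436641, 0.155439) × (-0.386446, 0.269524) = (-0.210633, 0.057616)  (running Σ = (-0.154479, -0.073655))
  m=-2: (-0.144346, -0.033493) × (-0.142375, -0.106268) = (0.016992, 0.020108)  (running Σ = (-0.137487, -0.053547))
  m=-1: (-0.335841, -0.038453) × (-0.101195, 0.304757) = (0.045704, -0.098459)  (running Σ = (-0.091783, -0.152005))
  m=0: (0.266424, -0.000000) × (-0.291822, 0.000000) = (-0.077748, 0.000000)  (running Σ = (-0.169532, -0.152005))
  m=1: (0.335841, -0.038453) × (0.101195, 0.304757) = (0.045704, 0.098459)  (running Σ = (-0.123828, -0.053547))
  m=2: (-0.144346, 0.033493) × (-0.142375, 0.106268) = (0.016992, -0.020108)  (running Σ = (-0.106836, -0.073655))
  m=3: (-0.436641, 0.155439) × (0.386446, 0.269524) = (-0.210633, -0.057616)  (running Σ = (-0.317468, -0.131271))
  m=4: (-0.361940, 0.177523) × (0.111895, -0.377154) = (0.026454, 0.156371)  (running Σ = (-0.291014, 0.025100))
  m=5: (-0.174261, 0.111696) × (-0.196326, 0.006321) = (0.033506, -0.023030)  (running Σ = (-0.257508, 0.002070))
  m=6: (-0.053418, 0.043552) × (0.022072, 0.059948) = (-0.003790, -0.002241)  (running Σ = (-0.261298, -0.000171))
  m=7: (-0.009609, 0.009854) × (0.009760, -0.007786) = (-0.000017, 0.000171)  (running Σ = (-0.261315, 0.000000))
Total Σ_m = (-0.261315, 0.000000). Multiply by 0.837758: (-0.218919, 0.000000). P_7(cos γ) = -0.218919

-0.218919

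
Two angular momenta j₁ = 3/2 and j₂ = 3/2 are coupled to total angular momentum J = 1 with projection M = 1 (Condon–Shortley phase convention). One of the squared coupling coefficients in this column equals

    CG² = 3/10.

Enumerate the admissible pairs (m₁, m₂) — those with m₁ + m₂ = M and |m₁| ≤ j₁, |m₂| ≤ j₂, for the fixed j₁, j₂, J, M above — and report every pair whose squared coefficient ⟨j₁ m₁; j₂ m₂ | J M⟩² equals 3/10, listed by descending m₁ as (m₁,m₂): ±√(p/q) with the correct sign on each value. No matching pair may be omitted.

Admissible pairs with m₁+m₂ = M = 1: (-1/2,3/2), (1/2,1/2), (3/2,-1/2)
  (m₁,m₂)=(3/2,-1/2): CG² = 3/10, CG = +√(3/10)   ← matches the target
  (m₁,m₂)=(1/2,1/2): CG² = 2/5, CG = −√(2/5)
  (m₁,m₂)=(-1/2,3/2): CG² = 3/10, CG = +√(3/10)   ← matches the target
Pairs with CG² = 3/10: (3/2,-1/2): +√(3/10); (-1/2,3/2): +√(3/10)

(3/2,-1/2): +√(3/10); (-1/2,3/2): +√(3/10)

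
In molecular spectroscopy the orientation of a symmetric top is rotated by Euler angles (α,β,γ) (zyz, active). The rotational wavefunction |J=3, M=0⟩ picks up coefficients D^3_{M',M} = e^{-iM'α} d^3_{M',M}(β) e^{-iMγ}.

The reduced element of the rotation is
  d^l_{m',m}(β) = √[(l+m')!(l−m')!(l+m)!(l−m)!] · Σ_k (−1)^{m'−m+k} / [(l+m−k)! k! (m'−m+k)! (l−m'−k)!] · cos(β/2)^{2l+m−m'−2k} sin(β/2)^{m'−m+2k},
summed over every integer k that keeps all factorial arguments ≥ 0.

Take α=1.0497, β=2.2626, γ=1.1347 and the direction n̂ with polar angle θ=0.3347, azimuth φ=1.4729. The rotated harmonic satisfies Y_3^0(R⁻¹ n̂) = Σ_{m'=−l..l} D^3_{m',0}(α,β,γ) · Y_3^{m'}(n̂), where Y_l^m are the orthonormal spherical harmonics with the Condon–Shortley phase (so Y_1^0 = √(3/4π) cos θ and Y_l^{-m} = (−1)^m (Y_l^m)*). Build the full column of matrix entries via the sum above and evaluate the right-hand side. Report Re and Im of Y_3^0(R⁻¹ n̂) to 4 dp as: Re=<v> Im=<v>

Need the full column D^3_{m',0} for m'=−3..3 at α=1.0497, β=2.2626, γ=1.1347.
cos(β/2)=0.425484, sin(β/2)=0.904966
d^3_{-3,0}: single k=3 term ⇒ +0.255306;  D = -0.255299-0.001917i
d^3_{-2,0}: k∈[2..3] ⇒ +0.147013 -0.665052 = -0.518039;  D = +0.261261-0.447333i
d^3_{-1,0}: k∈[1..3] ⇒ +0.043716 -0.593277 +0.894613 = +0.345051;  D = +0.171777+0.299254i
d^3_{0,0}: k∈[0..3] ⇒ +0.005933 -0.241568 +1.092792 -0.549280 = +0.307878;  D = +0.307878+0.000000i
d^3_{1,0}: k∈[0..2] ⇒ -0.043716 +0.593277 -0.894613 = -0.345051;  D = -0.171777+0.299254i
d^3_{2,0}: k∈[0..1] ⇒ +0.147013 -0.665052 = -0.518039;  D = +0.261261+0.447333i
d^3_{3,0}: single k=0 term ⇒ -0.255306;  D = +0.255299-0.001917i
Y_3^{m'}(θ=0.3347,φ=1.4729) and Σ D·Y over m':
  (-0.2553-0.0019i)·(-0.0043+0.0142i)  (+0.2613-0.4473i)·(-0.1022-0.0203i)  (+0.1718+0.2993i)·(+0.0359-0.3656i)  (+0.3079+0.0000i)·(+0.5148+0.0000i)  (-0.1718+0.2993i)·(-0.0359-0.3656i)  (+0.2613+0.4473i)·(-0.1022+0.0203i)  (+0.2553-0.0019i)·(+0.0043+0.0142i)
Y_3^0(R⁻¹ n̂) = +0.320370+0.000000i

Re=0.3204 Im=0.0000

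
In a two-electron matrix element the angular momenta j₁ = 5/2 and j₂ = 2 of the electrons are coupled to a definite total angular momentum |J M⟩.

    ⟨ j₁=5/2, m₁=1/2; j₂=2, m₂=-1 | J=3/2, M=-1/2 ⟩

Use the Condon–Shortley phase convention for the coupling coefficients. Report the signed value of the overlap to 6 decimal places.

√[4·3!2!1!/7! · 3!2!1!3!1!2!] = √(48/35)
  +(−1)^0/∏(0,3,2,1,0,0)! = 1/12  (running 1/12)
  +(−1)^1/∏(1,2,1,0,1,1)! = -1/2  (running -5/12)
⟨..|..⟩ = √(48/35)·(-5/12) = -0.487950

−√(5/21) = -0.487950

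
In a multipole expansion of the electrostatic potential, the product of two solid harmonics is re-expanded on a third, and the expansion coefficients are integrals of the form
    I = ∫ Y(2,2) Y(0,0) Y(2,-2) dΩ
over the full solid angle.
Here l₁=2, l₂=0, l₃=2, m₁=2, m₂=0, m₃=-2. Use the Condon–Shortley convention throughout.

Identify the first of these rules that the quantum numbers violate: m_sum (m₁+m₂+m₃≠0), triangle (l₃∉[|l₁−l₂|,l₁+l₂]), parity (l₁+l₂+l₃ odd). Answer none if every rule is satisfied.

m₁+m₂+m₃ = 2 + 0 − 2 = 0  ✓
triangle: |2−0|=2 ≤ l₃=2 ≤ 2+0=2  ✓
parity: l₁+l₂+l₃ = 4 is even  ✓

none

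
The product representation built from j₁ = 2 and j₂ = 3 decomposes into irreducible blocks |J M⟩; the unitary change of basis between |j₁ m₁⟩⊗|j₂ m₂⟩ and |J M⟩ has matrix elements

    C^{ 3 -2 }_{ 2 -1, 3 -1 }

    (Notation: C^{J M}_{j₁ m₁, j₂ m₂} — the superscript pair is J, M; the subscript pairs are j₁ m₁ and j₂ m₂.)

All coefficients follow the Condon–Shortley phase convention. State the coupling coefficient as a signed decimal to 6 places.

−√(1/4) = -0.500000

j₁+j₂−J=2  J+j₁−j₂=2  J−j₁+j₂=4  j₁+j₂+J+1=9
(j₁±m₁, j₂±m₂, J±M) = (1,3,2,4,1,5)
P² = 64
sum k=1..2:
  [1] −1/12 = -1/12
  [2] +1/48 = 1/48
S = -1/16
C² = P²·S² = 1/4 ; C = -0.500000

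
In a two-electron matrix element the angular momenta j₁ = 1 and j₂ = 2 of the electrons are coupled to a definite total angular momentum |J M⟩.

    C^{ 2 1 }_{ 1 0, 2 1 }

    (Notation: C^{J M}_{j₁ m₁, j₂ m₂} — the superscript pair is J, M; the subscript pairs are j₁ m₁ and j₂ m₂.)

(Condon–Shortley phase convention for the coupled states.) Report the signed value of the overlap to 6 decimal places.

−√(1/6) ≈ -0.408248

√[5·1!1!3!/6! · 1!1!3!1!3!1!] = √(3/2)
  +(−1)^0/∏(0,1,1,3,0,0)! = 1/6  (running 1/6)
  +(−1)^1/∏(1,0,0,2,1,1)! = -1/2  (running -1/3)
⟨..|..⟩ = √(3/2)·(-1/3) = -0.408248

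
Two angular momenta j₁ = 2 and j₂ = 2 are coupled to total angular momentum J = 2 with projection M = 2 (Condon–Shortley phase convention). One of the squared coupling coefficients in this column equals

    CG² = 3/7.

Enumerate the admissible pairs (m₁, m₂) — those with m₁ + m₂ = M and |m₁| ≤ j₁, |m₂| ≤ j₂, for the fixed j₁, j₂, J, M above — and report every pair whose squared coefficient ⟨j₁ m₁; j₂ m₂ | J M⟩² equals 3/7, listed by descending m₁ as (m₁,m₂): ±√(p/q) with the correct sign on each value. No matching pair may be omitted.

Admissible pairs with m₁+m₂ = M = 2: (0,2), (1,1), (2,0)
  (m₁,m₂)=(2,0): CG² = 2/7, CG = +√(2/7)
  (m₁,m₂)=(1,1): CG² = 3/7, CG = −√(3/7)   ← matches the target
  (m₁,m₂)=(0,2): CG² = 2/7, CG = +√(2/7)
Pairs with CG² = 3/7: (1,1): −√(3/7)

(1,1): −√(3/7)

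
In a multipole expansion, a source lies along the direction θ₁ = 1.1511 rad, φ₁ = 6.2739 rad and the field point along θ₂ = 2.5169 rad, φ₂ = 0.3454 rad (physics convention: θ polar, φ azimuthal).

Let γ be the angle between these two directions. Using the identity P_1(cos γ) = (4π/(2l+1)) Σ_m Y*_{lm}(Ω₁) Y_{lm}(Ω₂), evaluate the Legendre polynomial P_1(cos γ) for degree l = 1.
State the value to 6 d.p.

Summing Y*_{l m}(θ₁,φ₁)·Y_{l m}(θ₂,φ₂) over m ∈ [−1, 1]; prefactor 4π/(2·1+1) = 4.188790:
  term(m=-1) = 0.05978 - 0.02214j   from Y*(Ω₁)=0.31550 - 0.00293j, Y(Ω₂)=0.19013 - 0.06841j
  term(m=+0) = -0.07891 + 0.00000j   from Y*(Ω₁)=0.19910 + 0.00000j, Y(Ω₂)=-0.39633 + 0.00000j
  term(m=+1) = 0.05978 + 0.02214j   from Y*(Ω₁)=-0.31550 - 0.00293j, Y(Ω₂)=-0.19013 - 0.06841j
Total Σ_m = 0.04066 + 0.00000j. Multiply by 4.188790: 0.17032 + 0.00000j. P_1(cos γ) = 0.170320

0.170320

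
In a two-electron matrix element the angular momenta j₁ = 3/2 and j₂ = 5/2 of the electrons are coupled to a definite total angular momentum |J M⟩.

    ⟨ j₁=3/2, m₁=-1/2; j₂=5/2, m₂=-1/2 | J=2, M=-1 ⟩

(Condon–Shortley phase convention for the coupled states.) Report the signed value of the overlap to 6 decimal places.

j₁+j₂−J=2  J+j₁−j₂=1  J−j₁+j₂=3  j₁+j₂+J+1=7
(j₁±m₁, j₂±m₂, J±M) = (1,2,2,3,1,3)
P² = 12/7
sum k=1..2:
  [1] −1/2 = -1/2
  [2] +1/12 = 1/12
S = -5/12
C² = P²·S² = 25/84 ; C = -0.545545

−√(25/84) ≈ -0.545545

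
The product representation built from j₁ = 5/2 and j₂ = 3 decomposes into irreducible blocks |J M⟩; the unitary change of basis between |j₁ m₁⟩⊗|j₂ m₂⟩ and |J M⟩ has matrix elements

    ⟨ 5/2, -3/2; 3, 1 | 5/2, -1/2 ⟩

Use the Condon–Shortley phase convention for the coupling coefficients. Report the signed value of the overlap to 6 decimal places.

+√(1/35) ≈ +0.169031

triangle: 3!*2!*3!/9! = 72/362880
(j±m)!: 1!*4!*4!*2!*2!*3! = 13824
prefactor² = (2J+1)*Δ*N² = 576/35
  k=2: +1/(2!*1!*2!*2!*0!*1!) = 1/8
  k=3: −1/(3!*0!*1!*1!*1!*2!) = -1/12
Σ = 1/24  ⇒  CG² = 576/35*(1/24)² = 1/35
CG = +√(1/35) = +0.169031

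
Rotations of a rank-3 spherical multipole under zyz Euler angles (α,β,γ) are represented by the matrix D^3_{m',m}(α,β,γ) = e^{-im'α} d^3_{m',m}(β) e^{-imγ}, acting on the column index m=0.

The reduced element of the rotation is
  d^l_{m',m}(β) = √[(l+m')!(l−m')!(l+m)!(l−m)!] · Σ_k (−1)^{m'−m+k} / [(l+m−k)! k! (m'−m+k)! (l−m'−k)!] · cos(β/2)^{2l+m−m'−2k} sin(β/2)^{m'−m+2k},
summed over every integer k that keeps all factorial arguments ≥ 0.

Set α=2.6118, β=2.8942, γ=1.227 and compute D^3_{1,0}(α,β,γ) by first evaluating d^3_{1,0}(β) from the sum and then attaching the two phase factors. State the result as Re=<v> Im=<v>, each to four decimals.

First d^3_{1,0}(β=2.8942), then the phase factors e^{-i(1)α} and e^{-i(0)γ}:
With c≡cos(β/2)=0.123381 and s≡sin(β/2)=0.992359, N=[24·2·6·6]^{1/2}=41.569219
k: max(0,(0)−(1))=0 … min(3+(0),3−(1))=2
  k=0: (−1)^1·41.5692/(12)·0.1234^5·0.9924^1 = -0.000098
  k=1: (−1)^2·41.5692/(4)·0.1234^3·0.9924^3 = +0.019075
  k=2: (−1)^3·41.5692/(12)·0.1234^1·0.9924^5 = -0.411324
d^3_{1,0}(2.8942) = -0.000098 +0.019075 -0.411324 = -0.392347
D = (-0.862912-0.505354i)·(-0.392347)·(+1.000000+0.000000i) = +0.338561+0.198275i

Re=0.3386 Im=0.1983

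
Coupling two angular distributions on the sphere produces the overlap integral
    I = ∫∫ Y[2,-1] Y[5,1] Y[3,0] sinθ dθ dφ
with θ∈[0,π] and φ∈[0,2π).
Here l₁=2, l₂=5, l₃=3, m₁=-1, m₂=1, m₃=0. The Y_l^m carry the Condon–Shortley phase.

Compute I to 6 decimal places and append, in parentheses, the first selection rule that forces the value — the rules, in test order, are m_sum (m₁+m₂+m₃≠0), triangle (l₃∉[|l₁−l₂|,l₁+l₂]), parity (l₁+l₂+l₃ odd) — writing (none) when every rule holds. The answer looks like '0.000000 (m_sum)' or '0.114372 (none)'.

m-sum 0 ✓  L=10 even ✓  3≤3≤7 ✓
Π(2lᵢ+1) = 5×11×7 = 385
triangle coeff Δ(2,5,3) = 1/2310
Σ_t [2,2]: t=2:+1/144 = 1/144
(3j)²=10/231 [(2 5 3; 0 0 0)], sign=-1
Σ_t [3,3]: t=3:−1/216 = -1/216
(3j)²=8/231 [(2 5 3; -1 1 0)], sign=+1
⇒ 4πI² = 400/693
I = (-1)√(400/693/(4π)) = -0.21431790
No selection rule forces the value: the integral is nonzero (none).

-0.214318 (none)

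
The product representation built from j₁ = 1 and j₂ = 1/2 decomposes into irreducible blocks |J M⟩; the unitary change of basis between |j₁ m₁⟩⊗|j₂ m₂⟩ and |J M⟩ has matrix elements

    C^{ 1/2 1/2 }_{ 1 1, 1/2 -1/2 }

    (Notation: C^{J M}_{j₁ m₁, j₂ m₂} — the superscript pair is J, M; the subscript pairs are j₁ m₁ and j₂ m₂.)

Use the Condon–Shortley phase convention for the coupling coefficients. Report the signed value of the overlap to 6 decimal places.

+0.816497  (= +√(2/3))

√[2·1!1!0!/3! · 2!0!0!1!1!0!] = √(2/3)
  +(−1)^0/∏(0,1,0,0,1,0)! = 1  (running 1)
⟨..|..⟩ = √(2/3)·(1) = +0.816497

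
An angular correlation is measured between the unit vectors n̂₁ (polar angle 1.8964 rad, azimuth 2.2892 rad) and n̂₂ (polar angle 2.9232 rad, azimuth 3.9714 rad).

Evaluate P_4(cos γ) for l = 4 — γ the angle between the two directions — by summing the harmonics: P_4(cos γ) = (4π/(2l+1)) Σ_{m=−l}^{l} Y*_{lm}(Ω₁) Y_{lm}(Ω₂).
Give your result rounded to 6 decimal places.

Expand P_4 via completeness: Σ_{m} conj(Y_{4,m}) at Ω₁ times Y_{4,m} at Ω₂ —
  [-4]  conj(Y_{4,-4})(Ω₁) = (-0.343875, 0.094422) ; Y_{4,-4}(Ω₂) = (-0.000960, 0.000172) ; Δ = (0.000314, -0.000150)
  [-3]  conj(Y_{4,-3})(Ω₁) = (-0.284016, -0.187875) ; Y_{4,-3}(Ω₂) = (-0.009877, -0.007543) ; Δ = (0.001388, 0.003998)
  [-2]  conj(Y_{4,-2})(Ω₁) = (0.011382, 0.084440) ; Y_{4,-2}(Ω₂) = (-0.007900, -0.088708) ; Δ = (0.007401, -0.001677)
  [-1]  conj(Y_{4,-1})(Ω₁) = (-0.215517, 0.246517) ; Y_{4,-1}(Ω₂) = (0.247987, -0.271052) ; Δ = (0.013374, 0.119550)
  [+0]  conj(Y_{4,0})(Ω₁) = (0.031391, -0.000000) ; Y_{4,0}(Ω₂) = (0.655812, 0.000000) ; Δ = (0.020587, 0.000000)
  [+1]  conj(Y_{4,1})(Ω₁) = (0.215517, 0.246517) ; Y_{4,1}(Ω₂) = (-0.247987, -0.271052) ; Δ = (0.013374, -0.119550)
  [+2]  conj(Y_{4,2})(Ω₁) = (0.011382, -0.084440) ; Y_{4,2}(Ω₂) = (-0.007900, 0.088708) ; Δ = (0.007401, 0.001677)
  [+3]  conj(Y_{4,3})(Ω₁) = (0.284016, -0.187875) ; Y_{4,3}(Ω₂) = (0.009877, -0.007543) ; Δ = (0.001388, -0.003998)
  [+4]  conj(Y_{4,4})(Ω₁) = (-0.343875, -0.094422) ; Y_{4,4}(Ω₂) = (-0.000960, -0.000172) ; Δ = (0.000314, 0.000150)
Accumulated sum (0.065539, -0.000000); after 4π/(2l+1) scaling, (0.091510, -0.000000) ⇒ P_4 = 0.091510

0.091510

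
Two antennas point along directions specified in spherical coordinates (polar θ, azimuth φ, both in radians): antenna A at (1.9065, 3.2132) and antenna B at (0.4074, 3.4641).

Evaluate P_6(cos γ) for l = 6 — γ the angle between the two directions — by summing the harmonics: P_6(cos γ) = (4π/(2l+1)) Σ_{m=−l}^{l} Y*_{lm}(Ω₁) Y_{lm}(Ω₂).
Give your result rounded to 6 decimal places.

-0.289190

Term-by-term m-sum for l=6 (normalisation 4π/13 = 0.966644):
  [-6]  conj(Y_{6,-6})(Ω₁) = 0.31115 + 0.14256j ; Y_{6,-6}(Ω₂) = -0.00067 - 0.00175j ; Δ = 0.00004 - 0.00064j
  [-5]  conj(Y_{6,-5})(Ω₁) = 0.38744 + 0.14496j ; Y_{6,-5}(Ω₂) = 0.00063 + 0.01499j ; Δ = -0.00193 + 0.00590j
  [-4]  conj(Y_{6,-4})(Ω₁) = 0.05271 + 0.01552j ; Y_{6,-4}(Ω₂) = 0.02016 - 0.06990j ; Δ = 0.00215 - 0.00337j
  [-3]  conj(Y_{6,-3})(Ω₁) = -0.31874 - 0.06955j ; Y_{6,-3}(Ω₂) = -0.13240 + 0.19218j ; Δ = 0.05557 - 0.05205j
  [-2]  conj(Y_{6,-2})(Ω₁) = -0.16231 - 0.02341j ; Y_{6,-2}(Ω₂) = 0.37908 - 0.28521j ; Δ = -0.06820 + 0.03742j
  [-1]  conj(Y_{6,-1})(Ω₁) = 0.27261 + 0.01955j ; Y_{6,-1}(Ω₂) = -0.44941 + 0.15018j ; Δ = -0.12545 + 0.03215j
  [+0]  conj(Y_{6,0})(Ω₁) = 0.18947 + 0.00000j ; Y_{6,0}(Ω₂) = -0.12410 + 0.00000j ; Δ = -0.02351 + 0.00000j
  [+1]  conj(Y_{6,1})(Ω₁) = -0.27261 + 0.01955j ; Y_{6,1}(Ω₂) = 0.44941 + 0.15018j ; Δ = -0.12545 - 0.03215j
  [+2]  conj(Y_{6,2})(Ω₁) = -0.16231 + 0.02341j ; Y_{6,2}(Ω₂) = 0.37908 + 0.28521j ; Δ = -0.06820 - 0.03742j
  [+3]  conj(Y_{6,3})(Ω₁) = 0.31874 - 0.06955j ; Y_{6,3}(Ω₂) = 0.13240 + 0.19218j ; Δ = 0.05557 + 0.05205j
  [+4]  conj(Y_{6,4})(Ω₁) = 0.05271 - 0.01552j ; Y_{6,4}(Ω₂) = 0.02016 + 0.06990j ; Δ = 0.00215 + 0.00337j
  [+5]  conj(Y_{6,5})(Ω₁) = -0.38744 + 0.14496j ; Y_{6,5}(Ω₂) = -0.00063 + 0.01499j ; Δ = -0.00193 - 0.00590j
  [+6]  conj(Y_{6,6})(Ω₁) = 0.31115 - 0.14256j ; Y_{6,6}(Ω₂) = -0.00067 + 0.00175j ; Δ = 0.00004 + 0.00064j
Σ over m = -0.29917 - 0.00000j; ×(4π/13) → -0.28919 - 0.00000j. Real part: -0.289190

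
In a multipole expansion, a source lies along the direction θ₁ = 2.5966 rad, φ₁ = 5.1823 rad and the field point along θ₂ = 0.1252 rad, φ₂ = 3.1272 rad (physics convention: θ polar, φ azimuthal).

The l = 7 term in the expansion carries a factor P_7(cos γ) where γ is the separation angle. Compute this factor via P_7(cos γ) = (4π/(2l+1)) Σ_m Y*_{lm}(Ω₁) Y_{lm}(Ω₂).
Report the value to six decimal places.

Term-by-term m-sum for l=7 (normalisation 4π/15 = 0.837758):
  m=-7: Y*=(0.000741, -0.004977)  Y=(-0.000000, -0.000000)  product (-0.000000, 0.000000)
  m=-6: Y*=(-0.029459, 0.009832)  Y=(0.000007, 0.000001)  product (-0.000000, 0.000000)
  m=-5: Y*=(0.083185, 0.082087)  Y=(-0.000131, -0.000009)  product (-0.000010, -0.000012)
  m=-4: Y*=(0.089638, -0.280946)  Y=(0.001732, 0.000100)  product (0.000183, -0.000478)
  m=-3: Y*=(-0.474737, 0.077131)  Y=(-0.016487, -0.000712)  product (0.007882, -0.000933)
  m=-2: Y*=(0.233934, 0.320191)  Y=(0.109585, 0.003155)  product (0.024625, 0.035826)
  m=-1: Y*=(-0.048339, 0.095183)  Y=(-0.458220, -0.006595)  product (0.022778, -0.043296)
  m=+0: Y*=(0.436462, -0.000000)  Y=(0.865480, 0.000000)  product (0.377749, 0.000000)
  m=+1: Y*=(0.048339, 0.095183)  Y=(0.458220, -0.006595)  product (0.022778, 0.043296)
  m=+2: Y*=(0.233934, -0.320191)  Y=(0.109585, -0.003155)  product (0.024625, -0.035826)
  m=+3: Y*=(0.474737, 0.077131)  Y=(0.016487, -0.000712)  product (0.007882, 0.000933)
  m=+4: Y*=(0.089638, 0.280946)  Y=(0.001732, -0.000100)  product (0.000183, 0.000478)
  m=+5: Y*=(-0.083185, 0.082087)  Y=(0.000131, -0.000009)  product (-0.000010, 0.000012)
  m=+6: Y*=(-0.029459, -0.009832)  Y=(0.000007, -0.000001)  product (-0.000000, -0.000000)
  m=+7: Y*=(-0.000741, -0.004977)  Y=(0.000000, -0.000000)  product (-0.000000, -0.000000)
Accumulated sum (0.488665, 0.000000); after 4π/(2l+1) scaling, (0.409383, 0.000000) ⇒ P_7 = 0.409383

0.409383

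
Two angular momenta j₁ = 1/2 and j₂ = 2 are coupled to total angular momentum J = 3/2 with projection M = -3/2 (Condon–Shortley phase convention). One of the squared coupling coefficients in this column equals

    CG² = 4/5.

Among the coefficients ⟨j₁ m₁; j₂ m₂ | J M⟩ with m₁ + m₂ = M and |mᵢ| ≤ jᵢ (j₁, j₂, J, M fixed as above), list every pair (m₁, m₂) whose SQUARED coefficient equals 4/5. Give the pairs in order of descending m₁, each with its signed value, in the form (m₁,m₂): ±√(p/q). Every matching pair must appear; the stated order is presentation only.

Admissible pairs with m₁+m₂ = M = -3/2: (-1/2,-1), (1/2,-2)
  (m₁,m₂)=(1/2,-2): CG² = 4/5, CG = +√(4/5)   ← matches the target
  (m₁,m₂)=(-1/2,-1): CG² = 1/5, CG = −√(1/5)
Pairs with CG² = 4/5: (1/2,-2): +√(4/5)

(1/2,-2): +√(4/5)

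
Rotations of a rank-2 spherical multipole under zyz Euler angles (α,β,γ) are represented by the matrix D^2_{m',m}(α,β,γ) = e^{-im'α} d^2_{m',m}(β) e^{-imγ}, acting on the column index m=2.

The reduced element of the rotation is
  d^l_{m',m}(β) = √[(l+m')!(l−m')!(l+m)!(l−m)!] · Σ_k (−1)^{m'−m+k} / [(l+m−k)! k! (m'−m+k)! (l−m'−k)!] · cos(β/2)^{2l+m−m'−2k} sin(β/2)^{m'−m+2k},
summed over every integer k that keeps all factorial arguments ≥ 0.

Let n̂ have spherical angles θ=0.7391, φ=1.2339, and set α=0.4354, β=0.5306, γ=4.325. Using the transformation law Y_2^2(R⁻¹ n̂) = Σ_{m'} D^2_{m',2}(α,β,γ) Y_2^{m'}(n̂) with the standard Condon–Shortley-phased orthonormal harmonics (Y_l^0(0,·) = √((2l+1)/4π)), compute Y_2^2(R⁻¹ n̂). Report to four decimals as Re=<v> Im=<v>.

Need the full column D^2_{m',2} for m'=−2..2 at α=0.4354, β=0.5306, γ=4.3250.
cos(β/2)=0.965014, sin(β/2)=0.262199
d^2_{-2,2}: single k=4 term ⇒ +0.004726;  D = +0.000353-0.004713i
d^2_{-1,2}: single k=3 term ⇒ +0.034790;  D = -0.012276-0.032552i
d^2_{0,2}: single k=2 term ⇒ +0.156821;  D = -0.112061-0.109705i
d^2_{1,2}: single k=1 term ⇒ +0.471261;  D = -0.444381-0.156883i
d^2_{2,2}: single k=0 term ⇒ +0.867230;  D = -0.863235+0.083145i
Y_2^{m'}(θ=0.7391,φ=1.2339) and Σ D·Y over m':
  (+0.0004-0.0047i)·(-0.1370-0.1094i)  (-0.0123-0.0326i)·(+0.1271-0.3630i)  (-0.1121-0.1097i)·(+0.2014+0.0000i)  (-0.4444-0.1569i)·(-0.1271-0.3630i)  (-0.8632+0.0831i)·(-0.1370+0.1094i)
Y_2^2(R⁻¹ n̂) = +0.072183+0.054284i

Re=0.0722 Im=0.0543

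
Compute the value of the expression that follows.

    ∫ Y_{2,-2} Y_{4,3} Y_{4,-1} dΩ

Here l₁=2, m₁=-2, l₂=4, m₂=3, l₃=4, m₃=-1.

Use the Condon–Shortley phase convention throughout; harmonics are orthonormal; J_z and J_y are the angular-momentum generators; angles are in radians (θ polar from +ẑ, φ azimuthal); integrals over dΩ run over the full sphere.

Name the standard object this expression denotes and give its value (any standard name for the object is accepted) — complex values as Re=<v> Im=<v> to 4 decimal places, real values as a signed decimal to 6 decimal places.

This is a Gaunt coefficient — the integral of a triple product of spherical harmonics over the sphere.
Checks pass: Σm=0; 10 even; l₃=4∈[2,6].
(2·2+1)(2·4+1)(2·4+1) = 405
Δ: 2! 2! 6! / 11! → 1/13860
sum: t=0:+1/192 t=1:−1/36 t=2:+1/192 = -5/288
3j²(2 4 4; 0 0 0) = Δ·Π!·Σ² = 20/693  (sign -1)
sum: t=2:+1/480 = 1/480
3j²(2 4 4; -2 3 -1) = Δ·Π!·Σ² = 3/110  (sign -1)
combine: 4πI² = 405·20/693·3/110 = 270/847
take √, sign +1: I = 0.15927046

Gaunt coefficient, +0.159270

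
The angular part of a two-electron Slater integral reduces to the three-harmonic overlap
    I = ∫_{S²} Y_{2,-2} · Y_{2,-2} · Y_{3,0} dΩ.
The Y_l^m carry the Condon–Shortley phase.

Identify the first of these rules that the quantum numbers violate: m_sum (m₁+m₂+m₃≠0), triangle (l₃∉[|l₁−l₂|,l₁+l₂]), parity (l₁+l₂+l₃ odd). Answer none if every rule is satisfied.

m_sum

m₁+m₂+m₃ = -2 − 2 + 0 = -4  ✗
triangle: |2−2|=0 ≤ l₃=3 ≤ 2+2=4
parity: l₁+l₂+l₃ = 7 is odd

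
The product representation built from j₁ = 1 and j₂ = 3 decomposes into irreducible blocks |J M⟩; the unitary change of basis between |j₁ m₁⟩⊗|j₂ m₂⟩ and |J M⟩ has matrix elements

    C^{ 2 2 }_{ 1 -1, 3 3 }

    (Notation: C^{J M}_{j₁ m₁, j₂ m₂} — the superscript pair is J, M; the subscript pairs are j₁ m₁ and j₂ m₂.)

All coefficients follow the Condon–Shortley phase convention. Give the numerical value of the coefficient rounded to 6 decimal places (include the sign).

+√(5/7) = +0.845154

triangle: 2!*0!*4!/7! = 48/5040
(j±m)!: 0!*2!*6!*0!*4!*0! = 34560
prefactor² = (2J+1)*Δ*N² = 11520/7
  k=2: +1/(2!*0!*0!*4!*0!*0!) = 1/48
Σ = 1/48  ⇒  CG² = 11520/7*(1/48)² = 5/7
CG = +√(5/7) = +0.845154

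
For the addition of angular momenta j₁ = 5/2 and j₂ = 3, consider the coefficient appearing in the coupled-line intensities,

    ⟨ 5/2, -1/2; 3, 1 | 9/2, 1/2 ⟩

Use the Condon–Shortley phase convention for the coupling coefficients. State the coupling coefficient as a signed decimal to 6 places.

-0.480500

j₁+j₂−J=1  J+j₁−j₂=4  J−j₁+j₂=5  j₁+j₂+J+1=11
(j₁±m₁, j₂±m₂, J±M) = (2,3,4,2,5,4)
P² = 92160/77
sum k=0..1:
  [0] +1/144 = 1/144
  [1] −1/48 = -1/48
S = -1/72
C² = P²·S² = 160/693 ; C = -0.480500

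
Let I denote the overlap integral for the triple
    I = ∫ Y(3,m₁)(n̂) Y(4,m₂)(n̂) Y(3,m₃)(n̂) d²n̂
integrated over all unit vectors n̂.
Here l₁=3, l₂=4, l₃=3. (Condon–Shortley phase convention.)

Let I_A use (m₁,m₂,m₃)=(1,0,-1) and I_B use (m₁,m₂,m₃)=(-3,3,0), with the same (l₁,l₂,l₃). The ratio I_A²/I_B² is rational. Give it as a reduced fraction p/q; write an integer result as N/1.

1/63

Same 3,4,3: normalisation and zero-m 3j drop out of the ratio.
A: Δ: 4! 2! 4! / 11! → 1/34650; sum: t=0:+1/1152 t=1:−1/36 t=2:+1/32 = 5/1152; 3j²(3 4 3; 1 0 -1) = Δ·Π!·Σ² = 1/1386  (sign +1)
B: Δ: 4! 2! 4! / 11! → 1/34650; sum: t=4:+1/288 = 1/288; 3j²(3 4 3; -3 3 0) = Δ·Π!·Σ² = 1/22  (sign -1)
I_A²/I_B² = (1/1386)/(1/22) = 1/63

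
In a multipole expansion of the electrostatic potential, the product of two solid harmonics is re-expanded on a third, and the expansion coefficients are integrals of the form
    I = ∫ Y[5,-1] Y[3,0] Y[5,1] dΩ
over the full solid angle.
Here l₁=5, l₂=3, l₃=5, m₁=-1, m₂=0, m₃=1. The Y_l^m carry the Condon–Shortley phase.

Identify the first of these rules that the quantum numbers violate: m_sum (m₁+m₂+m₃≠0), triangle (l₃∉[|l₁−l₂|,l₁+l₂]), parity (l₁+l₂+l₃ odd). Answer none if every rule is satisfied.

parity

azimuthal sum: -1 + 0 + 1 = 0  ✓
2 ≤ 5 ≤ 8 (triangle on l)  ✓
L = 5 + 3 + 5 = 13 (odd)  ✗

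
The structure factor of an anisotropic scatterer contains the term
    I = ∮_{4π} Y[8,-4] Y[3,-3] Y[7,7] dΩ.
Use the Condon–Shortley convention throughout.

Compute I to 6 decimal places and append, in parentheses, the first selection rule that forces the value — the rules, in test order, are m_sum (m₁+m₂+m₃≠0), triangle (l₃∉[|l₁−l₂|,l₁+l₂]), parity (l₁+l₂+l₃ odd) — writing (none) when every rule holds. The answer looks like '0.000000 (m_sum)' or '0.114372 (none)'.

-0.020973 (none)

Checks pass: Σm=0; 18 even; l₃=7∈[5,11].
(2·8+1)(2·3+1)(2·7+1) = 1785
Δ: 4! 12! 2! / 19! → 1/5290740
sum: t=1:−1/7257600 t=2:+1/2073600 t=3:−1/7257600 = 1/4838400
3j²(8 3 7; 0 0 0) = Δ·Π!·Σ² = 252/20995  (sign -1)
sum: t=0:+1/22992076800 = 1/22992076800
3j²(8 3 7; -4 -3 7) = Δ·Π!·Σ² = 1/3876  (sign +1)
combine: 4πI² = 1785·252/20995·1/3876 = 441/79781
take √, sign -1: I = -0.02097320
No selection rule forces the value: the integral is nonzero (none).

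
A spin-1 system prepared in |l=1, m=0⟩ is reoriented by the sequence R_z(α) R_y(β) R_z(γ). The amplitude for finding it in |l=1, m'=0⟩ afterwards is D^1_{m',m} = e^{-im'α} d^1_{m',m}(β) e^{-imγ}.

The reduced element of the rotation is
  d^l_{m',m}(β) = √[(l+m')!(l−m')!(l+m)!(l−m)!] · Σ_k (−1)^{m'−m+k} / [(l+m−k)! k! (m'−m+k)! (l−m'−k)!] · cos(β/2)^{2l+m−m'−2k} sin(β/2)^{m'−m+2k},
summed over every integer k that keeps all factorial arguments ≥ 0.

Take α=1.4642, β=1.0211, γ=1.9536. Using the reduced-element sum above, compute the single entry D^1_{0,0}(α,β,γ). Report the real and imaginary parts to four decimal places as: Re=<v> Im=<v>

Re=0.5224 Im=0.0000

D^1_{0,0}(1.4642,1.0211,1.9536) = e^{-i·0·1.4642}·d^1_{0,0}(1.0211)·e^{-i·0·1.9536}. Compute d first:
c=cos(1.021100/2)=0.872476, s=sin(1.021100/2)=0.488657; N=√[1·1·1·1]=1.000000
Admissible k: 0..1 (factorial args all ≥0)
  k=0: (−1)^0·1.0000/(1)·0.8725^2·0.4887^0 = +0.761214
  k=1: (−1)^1·1.0000/(1)·0.8725^0·0.4887^2 = -0.238786
d^1_{0,0}(1.0211) = +0.761214 -0.238786 = +0.522428
Attach z-rotation phases: D = e^{-i(0)(1.4642)}·(+0.522428)·e^{-i(0)(1.9536)} = +0.522428+0.000000i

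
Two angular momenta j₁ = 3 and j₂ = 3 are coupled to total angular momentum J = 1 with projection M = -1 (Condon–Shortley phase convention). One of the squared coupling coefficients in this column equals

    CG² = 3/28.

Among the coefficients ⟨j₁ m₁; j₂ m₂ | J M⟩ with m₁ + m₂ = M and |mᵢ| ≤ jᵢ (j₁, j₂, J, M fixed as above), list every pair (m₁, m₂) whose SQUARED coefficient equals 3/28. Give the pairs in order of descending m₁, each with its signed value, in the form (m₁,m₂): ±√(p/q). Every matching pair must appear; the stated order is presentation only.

Admissible pairs with m₁+m₂ = M = -1: (-3,2), (-2,1), (-1,0), (0,-1), (1,-2), (2,-3)
  (m₁,m₂)=(2,-3): CG² = 3/28, CG = +√(3/28)   ← matches the target
  (m₁,m₂)=(1,-2): CG² = 5/28, CG = −√(5/28)
  (m₁,m₂)=(0,-1): CG² = 3/14, CG = +√(3/14)
  (m₁,m₂)=(-1,0): CG² = 3/14, CG = −√(3/14)
  (m₁,m₂)=(-2,1): CG² = 5/28, CG = +√(5/28)
  (m₁,m₂)=(-3,2): CG² = 3/28, CG = −√(3/28)   ← matches the target
Pairs with CG² = 3/28: (2,-3): +√(3/28); (-3,2): −√(3/28)

(2,-3): +√(3/28); (-3,2): −√(3/28)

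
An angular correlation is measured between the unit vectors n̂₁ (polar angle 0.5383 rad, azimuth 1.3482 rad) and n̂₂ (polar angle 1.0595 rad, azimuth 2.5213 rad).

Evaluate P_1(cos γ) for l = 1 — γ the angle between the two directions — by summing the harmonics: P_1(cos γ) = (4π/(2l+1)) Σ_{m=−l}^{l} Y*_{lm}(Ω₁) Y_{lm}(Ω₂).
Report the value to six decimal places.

0.593275

Summing Y*_{l m}(θ₁,φ₁)·Y_{l m}(θ₂,φ₂) over m ∈ [−1, 1]; prefactor 4π/(2·1+1) = 4.188790:
  m=-1: Y*=(0.039103, 0.172757)  Y=(-0.245178, -0.175143)  product (0.020670, -0.049205)
  m=+0: Y*=(0.419505, -0.000000)  Y=(0.239077, 0.000000)  product (0.100294, 0.000000)
  m=+1: Y*=(-0.039103, 0.172757)  Y=(0.245178, -0.175143)  product (0.020670, 0.049205)
Σ over m = (0.141634, 0.000000); ×(4π/3) → (0.593275, 0.000000). Real part: 0.593275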